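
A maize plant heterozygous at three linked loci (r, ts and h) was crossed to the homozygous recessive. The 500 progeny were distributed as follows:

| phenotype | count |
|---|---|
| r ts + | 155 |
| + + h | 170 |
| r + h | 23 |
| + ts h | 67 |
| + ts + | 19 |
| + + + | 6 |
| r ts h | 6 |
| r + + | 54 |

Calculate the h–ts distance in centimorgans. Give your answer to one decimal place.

26.6 centimorgans

The two most frequent reciprocal classes, + + h and r ts +, are the parental types, so the F1 was + + h / r ts +.
The two rarest classes, + + + and r ts h, are the double crossovers. Comparing them with the parentals, only the h allele has switched, so h is the middle locus and the order is ts – h – r.
Crossovers in the ts–h interval produce the single-crossover classes + ts h and r + + (67 + 54 = 121) plus the double crossovers (12).
RF(ts–h) = (121 + 12) / 500 = 133/500 = 0.2660 → 26.6 centimorgans.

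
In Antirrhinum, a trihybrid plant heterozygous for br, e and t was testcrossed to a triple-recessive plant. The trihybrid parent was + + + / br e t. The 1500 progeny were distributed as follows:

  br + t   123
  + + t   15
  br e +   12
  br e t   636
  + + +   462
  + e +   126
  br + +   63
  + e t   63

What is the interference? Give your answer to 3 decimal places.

The two rarest classes, + + t and br e +, are the double crossovers. Comparing them with the parentals, only the t allele has switched, so t is the middle locus and the order is br – t – e.
br–t: (126 + 27)/1500 = 0.1020; t–e: (249 + 27)/1500 = 0.1840.
Expected DCO frequency = 0.1020 × 0.1840 ≈ 0.01877; observed = 27/1500 ≈ 0.01800.
Coefficient of coincidence = 0.01800/0.01877 ≈ 0.959; interference = 1 − 0.959 = 0.041.

0.041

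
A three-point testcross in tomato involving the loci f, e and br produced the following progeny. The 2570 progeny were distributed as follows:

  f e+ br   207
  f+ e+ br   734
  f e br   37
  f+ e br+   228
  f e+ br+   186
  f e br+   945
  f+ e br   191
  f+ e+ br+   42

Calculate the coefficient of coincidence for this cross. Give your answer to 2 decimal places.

The two most frequent reciprocal classes, f+ e+ br and f e br+, are the parental types, so the F1 was f+ e+ br / f e br+.
The two rarest classes, f+ e+ br+ and f e br, are the double crossovers. Comparing them with the parentals, only the br allele has switched, so br is the middle locus and the order is f – br – e.
f–br: (435 + 79)/2570 = 0.2000; br–e: (377 + 79)/2570 = 0.1774.
Expected DCO frequency = 0.2000 × 0.1774 ≈ 0.03548; observed = 79/2570 ≈ 0.03074.
Coefficient of coincidence = 0.03074/0.03548 ≈ 0.87.

0.87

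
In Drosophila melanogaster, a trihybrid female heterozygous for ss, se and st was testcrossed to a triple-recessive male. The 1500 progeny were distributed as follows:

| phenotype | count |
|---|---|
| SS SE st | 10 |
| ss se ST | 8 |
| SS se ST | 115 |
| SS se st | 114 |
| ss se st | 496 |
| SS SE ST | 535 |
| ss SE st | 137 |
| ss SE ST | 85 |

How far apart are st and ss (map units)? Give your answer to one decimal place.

14.5 map units

The two most frequent reciprocal classes, SS SE ST and ss se st, are the parental types, so the F1 was SS SE ST / ss se st.
The two rarest classes, SS SE st and ss se ST, are the double crossovers. Comparing them with the parentals, only the st allele has switched, so st is the middle locus and the order is se – st – ss.
Crossovers in the st–ss interval produce the single-crossover classes ss SE ST and SS se st (85 + 114 = 199) plus the double crossovers (18).
RF(st–ss) = (199 + 18) / 1500 = 217/1500 = 0.1447 → 14.5 map units.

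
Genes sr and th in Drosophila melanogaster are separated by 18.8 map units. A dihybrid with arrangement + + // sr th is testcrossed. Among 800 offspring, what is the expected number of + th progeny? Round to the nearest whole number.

A map distance of 18.8 map units corresponds to a recombination frequency of 0.188.
The F1 is + + / sr th, so + th is a recombinant gamete class with expected frequency r/2 = 0.188/2 = 0.0940.
Expected number = 0.0940 × 800 = 75.20 ≈ 75.

75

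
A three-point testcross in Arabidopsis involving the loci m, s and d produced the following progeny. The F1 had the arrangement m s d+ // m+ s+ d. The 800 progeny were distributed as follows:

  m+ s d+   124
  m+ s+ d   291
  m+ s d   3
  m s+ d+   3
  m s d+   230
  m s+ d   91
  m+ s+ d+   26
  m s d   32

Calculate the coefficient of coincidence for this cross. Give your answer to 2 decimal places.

0.34

The two rarest classes, m s+ d+ and m+ s d, are the double crossovers. Comparing them with the parentals, only the s allele has switched, so s is the middle locus and the order is m – s – d.
m–s: (215 + 6)/800 = 0.2762; s–d: (58 + 6)/800 = 0.0800.
Expected DCO frequency = 0.2762 × 0.0800 ≈ 0.02210; observed = 6/800 ≈ 0.00750.
Coefficient of coincidence = 0.00750/0.02210 ≈ 0.34.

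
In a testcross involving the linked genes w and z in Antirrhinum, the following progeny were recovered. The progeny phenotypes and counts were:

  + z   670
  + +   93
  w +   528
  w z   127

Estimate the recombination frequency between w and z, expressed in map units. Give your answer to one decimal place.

The two most frequent classes, + z (670) and w + (528), are the parental types, so the F1 was + z / w +.
The recombinant classes are + + and w z: 93 + 127 = 220.
Recombination frequency = 220/1418 = 0.1551 ≈ 15.5%, i.e. 15.5 map units.

15.5 map units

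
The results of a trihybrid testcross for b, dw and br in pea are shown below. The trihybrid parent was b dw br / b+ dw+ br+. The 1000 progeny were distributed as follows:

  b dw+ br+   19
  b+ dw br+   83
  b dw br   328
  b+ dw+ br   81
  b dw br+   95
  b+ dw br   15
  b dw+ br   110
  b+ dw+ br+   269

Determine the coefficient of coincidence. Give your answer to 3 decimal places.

0.713

The two rarest classes, b+ dw br and b dw+ br+, are the double crossovers. Comparing them with the parentals, only the b allele has switched, so b is the middle locus and the order is dw – b – br.
dw–b: (193 + 34)/1000 = 0.2270; b–br: (176 + 34)/1000 = 0.2100.
Expected DCO frequency = 0.2270 × 0.2100 ≈ 0.04767; observed = 34/1000 ≈ 0.03400.
Coefficient of coincidence = 0.03400/0.04767 ≈ 0.713.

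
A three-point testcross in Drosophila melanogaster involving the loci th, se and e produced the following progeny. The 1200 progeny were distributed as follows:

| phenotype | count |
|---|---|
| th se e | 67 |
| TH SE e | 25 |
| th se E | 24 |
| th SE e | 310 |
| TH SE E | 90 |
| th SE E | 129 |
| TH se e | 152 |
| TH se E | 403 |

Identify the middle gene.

The two most frequent reciprocal classes, th SE e and TH se E, are the parental types, so the F1 was th SE e / TH se E.
The two rarest classes, TH SE e and th se E, are the double crossovers. Comparing them with the parentals, only the th allele has switched, so th is the middle locus and the order is e – th – se.

th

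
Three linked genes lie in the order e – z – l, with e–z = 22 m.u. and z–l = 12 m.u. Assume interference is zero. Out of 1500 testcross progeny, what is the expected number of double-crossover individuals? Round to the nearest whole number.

Map distances give recombination frequencies of 0.220 and 0.120 for the two intervals.
With no interference, expected double-crossover frequency = 0.220 × 0.120 = 0.02640.
Expected number = 0.02640 × 1500 = 39.60 ≈ 40.

40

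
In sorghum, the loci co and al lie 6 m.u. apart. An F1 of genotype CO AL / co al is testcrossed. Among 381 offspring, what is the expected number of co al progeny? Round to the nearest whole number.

179

A map distance of 6 m.u. corresponds to a recombination frequency of 0.060.
The F1 is CO AL / co al, so co al is a parental gamete class with expected frequency (1 − r)/2 = 0.940/2 = 0.4700.
Expected number = 0.4700 × 381 = 179.07 ≈ 179.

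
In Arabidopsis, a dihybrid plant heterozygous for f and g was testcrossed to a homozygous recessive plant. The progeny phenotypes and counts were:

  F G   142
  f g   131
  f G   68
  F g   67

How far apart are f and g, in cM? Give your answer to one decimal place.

The two most frequent classes, F G (142) and f g (131), are the parental types, so the F1 was F G / f g.
The recombinant classes are F g and f G: 67 + 68 = 135.
Recombination frequency = 135/408 = 0.3309 ≈ 33.1%, i.e. 33.1 cM.

33.1 cM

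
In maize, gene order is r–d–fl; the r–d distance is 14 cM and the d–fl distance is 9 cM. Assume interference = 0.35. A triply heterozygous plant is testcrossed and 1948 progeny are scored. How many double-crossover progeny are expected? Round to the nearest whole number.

Map distances give recombination frequencies of 0.140 and 0.090 for the two intervals.
With interference 0.35 (so coincidence = 0.65), expected double-crossover frequency = 0.140 × 0.090 × 0.65 = 0.00819.
Expected number = 0.00819 × 1948 = 15.95 ≈ 16.

16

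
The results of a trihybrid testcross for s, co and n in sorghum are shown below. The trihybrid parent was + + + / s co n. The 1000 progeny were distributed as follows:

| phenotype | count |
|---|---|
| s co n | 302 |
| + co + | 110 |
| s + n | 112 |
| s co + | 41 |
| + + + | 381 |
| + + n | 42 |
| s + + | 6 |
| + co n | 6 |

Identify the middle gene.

The two rarest classes, s + + and + co n, are the double crossovers. Comparing them with the parentals, only the s allele has switched, so s is the middle locus and the order is n – s – co.

s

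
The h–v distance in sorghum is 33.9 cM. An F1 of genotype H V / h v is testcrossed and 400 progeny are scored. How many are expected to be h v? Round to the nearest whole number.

132

A map distance of 33.9 cM corresponds to a recombination frequency of 0.339.
The F1 is H V / h v, so h v is a parental gamete class with expected frequency (1 − r)/2 = 0.661/2 = 0.3305.
Expected number = 0.3305 × 400 = 132.20 ≈ 132.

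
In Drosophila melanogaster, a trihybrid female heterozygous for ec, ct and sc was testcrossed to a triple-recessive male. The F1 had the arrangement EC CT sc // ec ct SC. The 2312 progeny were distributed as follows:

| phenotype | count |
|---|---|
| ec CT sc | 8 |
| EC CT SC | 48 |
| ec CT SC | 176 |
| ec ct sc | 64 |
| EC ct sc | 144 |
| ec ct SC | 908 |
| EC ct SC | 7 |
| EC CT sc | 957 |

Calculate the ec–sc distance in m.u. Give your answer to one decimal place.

The two rarest classes, ec CT sc and EC ct SC, are the double crossovers. Comparing them with the parentals, only the ec allele has switched, so ec is the middle locus and the order is sc – ec – ct.
Crossovers in the sc–ec interval produce the single-crossover classes EC CT SC and ec ct sc (48 + 64 = 112) plus the double crossovers (15).
RF(sc–ec) = (112 + 15) / 2312 = 127/2312 = 0.0549 → 5.5 m.u.

5.5 m.u.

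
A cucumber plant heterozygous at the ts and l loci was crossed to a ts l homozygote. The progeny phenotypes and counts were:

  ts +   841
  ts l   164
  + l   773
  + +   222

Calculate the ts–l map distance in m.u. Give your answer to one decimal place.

19.3 m.u.

The two most frequent classes, + l (773) and ts + (841), are the parental types, so the F1 was + l / ts +.
The recombinant classes are + + and ts l: 222 + 164 = 386.
Recombination frequency = 386/2000 = 0.1930 ≈ 19.3%, i.e. 19.3 m.u.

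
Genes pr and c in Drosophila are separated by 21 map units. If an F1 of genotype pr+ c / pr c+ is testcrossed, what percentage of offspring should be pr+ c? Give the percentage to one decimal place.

39.5%

A map distance of 21 map units corresponds to a recombination frequency of 0.210.
The F1 is pr+ c / pr c+, so pr+ c is a parental gamete class with expected frequency (1 − r)/2 = 0.790/2 = 0.3950.
That is 0.3950 = 39.5% of the progeny.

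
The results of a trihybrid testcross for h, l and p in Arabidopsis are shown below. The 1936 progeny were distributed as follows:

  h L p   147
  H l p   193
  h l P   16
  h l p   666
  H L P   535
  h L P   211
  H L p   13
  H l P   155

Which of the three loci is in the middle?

p

The two most frequent reciprocal classes, h l p and H L P, are the parental types, so the F1 was h l p / H L P.
The two rarest classes, h l P and H L p, are the double crossovers. Comparing them with the parentals, only the p allele has switched, so p is the middle locus and the order is l – p – h.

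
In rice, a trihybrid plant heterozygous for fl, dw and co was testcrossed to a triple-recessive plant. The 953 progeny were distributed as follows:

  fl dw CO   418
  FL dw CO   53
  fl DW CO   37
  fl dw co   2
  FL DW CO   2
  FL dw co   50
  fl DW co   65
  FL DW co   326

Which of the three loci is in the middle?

The two most frequent reciprocal classes, FL DW co and fl dw CO, are the parental types, so the F1 was FL DW co / fl dw CO.
The two rarest classes, FL DW CO and fl dw co, are the double crossovers. Comparing them with the parentals, only the co allele has switched, so co is the middle locus and the order is fl – co – dw.

co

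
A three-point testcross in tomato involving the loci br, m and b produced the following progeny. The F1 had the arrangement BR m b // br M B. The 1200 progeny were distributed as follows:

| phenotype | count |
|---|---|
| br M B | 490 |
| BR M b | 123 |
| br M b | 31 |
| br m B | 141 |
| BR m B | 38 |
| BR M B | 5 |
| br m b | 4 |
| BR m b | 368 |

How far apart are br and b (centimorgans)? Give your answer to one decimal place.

The two rarest classes, br m b and BR M B, are the double crossovers. Comparing them with the parentals, only the br allele has switched, so br is the middle locus and the order is m – br – b.
Crossovers in the br–b interval produce the single-crossover classes BR m B and br M b (38 + 31 = 69) plus the double crossovers (9).
RF(br–b) = (69 + 9) / 1200 = 78/1200 = 0.0650 → 6.5 centimorgans.

6.5 centimorgans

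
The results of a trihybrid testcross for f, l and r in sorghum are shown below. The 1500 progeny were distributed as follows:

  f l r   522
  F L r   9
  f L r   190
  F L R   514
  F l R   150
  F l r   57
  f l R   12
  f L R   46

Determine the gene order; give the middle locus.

r

The two most frequent reciprocal classes, f l r and F L R, are the parental types, so the F1 was f l r / F L R.
The two rarest classes, f l R and F L r, are the double crossovers. Comparing them with the parentals, only the r allele has switched, so r is the middle locus and the order is f – r – l.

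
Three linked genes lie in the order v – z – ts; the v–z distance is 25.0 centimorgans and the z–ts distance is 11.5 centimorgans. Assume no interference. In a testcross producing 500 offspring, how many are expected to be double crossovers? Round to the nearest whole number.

Map distances give recombination frequencies of 0.250 and 0.115 for the two intervals.
With no interference, expected double-crossover frequency = 0.250 × 0.115 = 0.02875.
Expected number = 0.02875 × 500 = 14.38 ≈ 14.

14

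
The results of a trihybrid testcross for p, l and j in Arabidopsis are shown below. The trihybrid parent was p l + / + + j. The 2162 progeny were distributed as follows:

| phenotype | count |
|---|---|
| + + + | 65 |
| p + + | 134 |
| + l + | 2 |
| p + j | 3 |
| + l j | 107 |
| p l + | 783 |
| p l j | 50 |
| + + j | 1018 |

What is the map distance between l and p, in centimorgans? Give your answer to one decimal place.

11.4 centimorgans

The two rarest classes, + l + and p + j, are the double crossovers. Comparing them with the parentals, only the p allele has switched, so p is the middle locus and the order is j – p – l.
Crossovers in the p–l interval produce the single-crossover classes p + + and + l j (134 + 107 = 241) plus the double crossovers (5).
RF(p–l) = (241 + 5) / 2162 = 246/2162 = 0.1138 → 11.4 centimorgans.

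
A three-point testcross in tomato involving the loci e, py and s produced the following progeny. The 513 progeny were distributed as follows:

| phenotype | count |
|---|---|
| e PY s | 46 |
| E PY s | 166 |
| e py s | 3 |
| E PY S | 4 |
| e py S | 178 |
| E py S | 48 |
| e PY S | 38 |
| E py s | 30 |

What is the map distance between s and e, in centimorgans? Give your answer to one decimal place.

19.7 centimorgans

The two most frequent reciprocal classes, e py S and E PY s, are the parental types, so the F1 was e py S / E PY s.
The two rarest classes, e py s and E PY S, are the double crossovers. Comparing them with the parentals, only the s allele has switched, so s is the middle locus and the order is py – s – e.
Crossovers in the s–e interval produce the single-crossover classes E py S and e PY s (48 + 46 = 94) plus the double crossovers (7).
RF(s–e) = (94 + 7) / 513 = 101/513 = 0.1969 → 19.7 centimorgans.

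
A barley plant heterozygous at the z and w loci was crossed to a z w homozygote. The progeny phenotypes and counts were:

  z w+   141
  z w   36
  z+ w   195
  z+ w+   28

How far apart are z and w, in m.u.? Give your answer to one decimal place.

The two most frequent classes, z+ w (195) and z w+ (141), are the parental types, so the F1 was z+ w / z w+.
The recombinant classes are z+ w+ and z w: 28 + 36 = 64.
Recombination frequency = 64/400 = 0.1600 ≈ 16.0%, i.e. 16.0 m.u.

16.0 m.u.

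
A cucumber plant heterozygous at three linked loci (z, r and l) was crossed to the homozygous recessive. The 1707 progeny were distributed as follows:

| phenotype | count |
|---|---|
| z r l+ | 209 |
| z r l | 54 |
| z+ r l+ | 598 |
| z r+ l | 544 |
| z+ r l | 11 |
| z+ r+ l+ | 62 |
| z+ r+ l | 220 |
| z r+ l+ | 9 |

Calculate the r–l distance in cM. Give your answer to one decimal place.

8.0 cM

The two most frequent reciprocal classes, z r+ l and z+ r l+, are the parental types, so the F1 was z r+ l / z+ r l+.
The two rarest classes, z r+ l+ and z+ r l, are the double crossovers. Comparing them with the parentals, only the l allele has switched, so l is the middle locus and the order is z – l – r.
Crossovers in the l–r interval produce the single-crossover classes z r l and z+ r+ l+ (54 + 62 = 116) plus the double crossovers (20).
RF(l–r) = (116 + 20) / 1707 = 136/1707 = 0.0797 → 8.0 cM.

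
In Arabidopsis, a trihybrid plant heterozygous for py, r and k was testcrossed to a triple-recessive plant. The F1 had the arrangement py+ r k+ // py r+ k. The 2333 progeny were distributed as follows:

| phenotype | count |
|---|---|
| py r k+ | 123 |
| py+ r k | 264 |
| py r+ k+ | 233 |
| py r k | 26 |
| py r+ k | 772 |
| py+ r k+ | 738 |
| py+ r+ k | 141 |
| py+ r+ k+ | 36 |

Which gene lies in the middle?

The two rarest classes, py+ r+ k+ and py r k, are the double crossovers. Comparing them with the parentals, only the r allele has switched, so r is the middle locus and the order is k – r – py.

r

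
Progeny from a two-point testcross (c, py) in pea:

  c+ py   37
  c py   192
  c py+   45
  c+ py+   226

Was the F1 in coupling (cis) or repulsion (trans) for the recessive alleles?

The two most frequent classes are c+ py+ (226) and c py (192); these are the parental (non-recombinant) types.
So the F1 carried c+ py+ on one chromosome and c py on the other — the recessive alleles are on the same chromosome (cis / coupling).

cis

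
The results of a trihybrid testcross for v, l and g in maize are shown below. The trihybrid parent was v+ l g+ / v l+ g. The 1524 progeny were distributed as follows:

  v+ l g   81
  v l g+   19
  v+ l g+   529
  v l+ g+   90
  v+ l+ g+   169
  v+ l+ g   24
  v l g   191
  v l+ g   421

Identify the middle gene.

v

The two rarest classes, v l g+ and v+ l+ g, are the double crossovers. Comparing them with the parentals, only the v allele has switched, so v is the middle locus and the order is l – v – g.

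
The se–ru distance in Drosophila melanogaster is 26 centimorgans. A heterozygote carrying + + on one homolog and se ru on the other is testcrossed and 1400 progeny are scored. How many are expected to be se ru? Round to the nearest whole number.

518

A map distance of 26 centimorgans corresponds to a recombination frequency of 0.260.
The F1 is + + / se ru, so se ru is a parental gamete class with expected frequency (1 − r)/2 = 0.740/2 = 0.3700.
Expected number = 0.3700 × 1400 = 518.00 ≈ 518.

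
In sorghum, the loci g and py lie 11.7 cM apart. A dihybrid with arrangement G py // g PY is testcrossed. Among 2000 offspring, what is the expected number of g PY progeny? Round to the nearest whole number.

A map distance of 11.7 cM corresponds to a recombination frequency of 0.117.
The F1 is G py / g PY, so g PY is a parental gamete class with expected frequency (1 − r)/2 = 0.883/2 = 0.4415.
Expected number = 0.4415 × 2000 = 883.00 ≈ 883.

883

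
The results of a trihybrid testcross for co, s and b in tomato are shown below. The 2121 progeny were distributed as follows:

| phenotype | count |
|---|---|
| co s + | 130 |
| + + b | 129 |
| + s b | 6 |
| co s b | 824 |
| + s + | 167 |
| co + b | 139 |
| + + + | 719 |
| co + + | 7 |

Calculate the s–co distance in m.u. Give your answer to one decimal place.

15.0 m.u.

The two most frequent reciprocal classes, + + + and co s b, are the parental types, so the F1 was + + + / co s b.
The two rarest classes, co + + and + s b, are the double crossovers. Comparing them with the parentals, only the co allele has switched, so co is the middle locus and the order is b – co – s.
Crossovers in the co–s interval produce the single-crossover classes + s + and co + b (167 + 139 = 306) plus the double crossovers (13).
RF(co–s) = (306 + 13) / 2121 = 319/2121 = 0.1504 → 15.0 m.u.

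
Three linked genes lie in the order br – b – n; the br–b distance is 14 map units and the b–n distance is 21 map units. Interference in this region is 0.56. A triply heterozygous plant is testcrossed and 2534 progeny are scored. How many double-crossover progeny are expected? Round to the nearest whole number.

Map distances give recombination frequencies of 0.140 and 0.210 for the two intervals.
With interference 0.56 (so coincidence = 0.44), expected double-crossover frequency = 0.140 × 0.210 × 0.44 = 0.01294.
Expected number = 0.01294 × 2534 = 32.78 ≈ 33.

33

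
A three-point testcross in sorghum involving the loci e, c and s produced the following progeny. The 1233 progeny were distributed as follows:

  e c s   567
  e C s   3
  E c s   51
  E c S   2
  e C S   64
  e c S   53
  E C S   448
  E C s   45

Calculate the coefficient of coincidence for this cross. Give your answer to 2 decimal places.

The two most frequent reciprocal classes, e c s and E C S, are the parental types, so the F1 was e c s / E C S.
The two rarest classes, e C s and E c S, are the double crossovers. Comparing them with the parentals, only the c allele has switched, so c is the middle locus and the order is e – c – s.
e–c: (115 + 5)/1233 = 0.0973; c–s: (98 + 5)/1233 = 0.0835.
Expected DCO frequency = 0.0973 × 0.0835 ≈ 0.00812; observed = 5/1233 ≈ 0.00406.
Coefficient of coincidence = 0.00406/0.00812 ≈ 0.50.

0.50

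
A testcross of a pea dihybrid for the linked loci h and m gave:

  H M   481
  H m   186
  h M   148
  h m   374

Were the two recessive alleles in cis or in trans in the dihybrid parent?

The two most frequent classes are H M (481) and h m (374); these are the parental (non-recombinant) types.
So the F1 carried H M on one chromosome and h m on the other — the recessive alleles are on the same chromosome (cis / coupling).

cis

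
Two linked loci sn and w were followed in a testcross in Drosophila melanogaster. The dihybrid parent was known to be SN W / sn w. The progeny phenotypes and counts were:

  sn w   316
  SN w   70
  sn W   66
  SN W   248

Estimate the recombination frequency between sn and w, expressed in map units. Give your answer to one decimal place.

The recombinant classes are SN w and sn W: 70 + 66 = 136.
Recombination frequency = 136/700 = 0.1943 ≈ 19.4%, i.e. 19.4 map units.

19.4 map units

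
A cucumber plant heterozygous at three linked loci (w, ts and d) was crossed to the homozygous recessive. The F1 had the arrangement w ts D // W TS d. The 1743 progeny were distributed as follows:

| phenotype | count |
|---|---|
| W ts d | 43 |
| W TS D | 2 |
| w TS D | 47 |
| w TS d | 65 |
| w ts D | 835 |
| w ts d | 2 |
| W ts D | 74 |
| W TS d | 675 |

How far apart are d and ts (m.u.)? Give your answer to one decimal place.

5.4 m.u.

The two rarest classes, w ts d and W TS D, are the double crossovers. Comparing them with the parentals, only the d allele has switched, so d is the middle locus and the order is ts – d – w.
Crossovers in the ts–d interval produce the single-crossover classes w TS D and W ts d (47 + 43 = 90) plus the double crossovers (4).
RF(ts–d) = (90 + 4) / 1743 = 94/1743 = 0.0539 → 5.4 m.u.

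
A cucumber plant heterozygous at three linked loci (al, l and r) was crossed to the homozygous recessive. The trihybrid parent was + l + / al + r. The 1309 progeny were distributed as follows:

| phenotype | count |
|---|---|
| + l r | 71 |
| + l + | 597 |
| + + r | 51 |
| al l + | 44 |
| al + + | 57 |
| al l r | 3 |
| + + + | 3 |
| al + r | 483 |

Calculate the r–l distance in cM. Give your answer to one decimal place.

10.2 cM

The two rarest classes, + + + and al l r, are the double crossovers. Comparing them with the parentals, only the l allele has switched, so l is the middle locus and the order is al – l – r.
Crossovers in the l–r interval produce the single-crossover classes + l r and al + + (71 + 57 = 128) plus the double crossovers (6).
RF(l–r) = (128 + 6) / 1309 = 134/1309 = 0.1024 → 10.2 cM.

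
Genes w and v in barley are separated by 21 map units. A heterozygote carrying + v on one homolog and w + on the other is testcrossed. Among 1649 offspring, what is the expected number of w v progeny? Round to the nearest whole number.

A map distance of 21 map units corresponds to a recombination frequency of 0.210.
The F1 is + v / w +, so w v is a recombinant gamete class with expected frequency r/2 = 0.210/2 = 0.1050.
Expected number = 0.1050 × 1649 = 173.14 ≈ 173.

173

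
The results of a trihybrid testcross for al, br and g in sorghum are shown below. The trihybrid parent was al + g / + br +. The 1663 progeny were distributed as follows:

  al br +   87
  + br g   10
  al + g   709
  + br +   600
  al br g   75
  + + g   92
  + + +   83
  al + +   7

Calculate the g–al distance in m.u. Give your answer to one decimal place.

11.8 m.u.

The two rarest classes, al + + and + br g, are the double crossovers. Comparing them with the parentals, only the g allele has switched, so g is the middle locus and the order is al – g – br.
Crossovers in the al–g interval produce the single-crossover classes + + g and al br + (92 + 87 = 179) plus the double crossovers (17).
RF(al–g) = (179 + 17) / 1663 = 196/1663 = 0.1179 → 11.8 m.u.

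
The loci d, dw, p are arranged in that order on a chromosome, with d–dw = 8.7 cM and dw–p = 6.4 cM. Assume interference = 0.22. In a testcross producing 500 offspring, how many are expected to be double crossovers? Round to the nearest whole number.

2

Map distances give recombination frequencies of 0.087 and 0.064 for the two intervals.
With interference 0.22 (so coincidence = 0.78), expected double-crossover frequency = 0.087 × 0.064 × 0.78 = 0.00434.
Expected number = 0.00434 × 500 = 2.17 ≈ 2.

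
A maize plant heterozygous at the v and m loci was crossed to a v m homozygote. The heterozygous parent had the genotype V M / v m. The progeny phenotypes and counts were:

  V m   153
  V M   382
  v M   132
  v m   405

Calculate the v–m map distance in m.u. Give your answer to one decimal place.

The recombinant classes are V m and v M: 153 + 132 = 285.
Recombination frequency = 285/1072 = 0.2659 ≈ 26.6%, i.e. 26.6 m.u.

26.6 m.u.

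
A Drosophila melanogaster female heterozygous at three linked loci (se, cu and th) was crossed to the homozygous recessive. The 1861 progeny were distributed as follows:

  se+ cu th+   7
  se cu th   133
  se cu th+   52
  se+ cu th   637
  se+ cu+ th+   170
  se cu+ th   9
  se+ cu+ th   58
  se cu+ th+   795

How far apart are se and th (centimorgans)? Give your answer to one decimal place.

17.1 centimorgans

The two most frequent reciprocal classes, se+ cu th and se cu+ th+, are the parental types, so the F1 was se+ cu th / se cu+ th+.
The two rarest classes, se+ cu th+ and se cu+ th, are the double crossovers. Comparing them with the parentals, only the th allele has switched, so th is the middle locus and the order is cu – th – se.
Crossovers in the th–se interval produce the single-crossover classes se cu th and se+ cu+ th+ (133 + 170 = 303) plus the double crossovers (16).
RF(th–se) = (303 + 16) / 1861 = 319/1861 = 0.1714 → 17.1 centimorgans.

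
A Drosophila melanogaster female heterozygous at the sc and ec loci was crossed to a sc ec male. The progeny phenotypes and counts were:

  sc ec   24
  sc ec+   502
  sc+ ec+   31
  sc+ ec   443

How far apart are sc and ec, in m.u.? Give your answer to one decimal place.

The two most frequent classes, sc+ ec (443) and sc ec+ (502), are the parental types, so the F1 was sc+ ec / sc ec+.
The recombinant classes are sc+ ec+ and sc ec: 31 + 24 = 55.
Recombination frequency = 55/1000 = 0.0550 ≈ 5.5%, i.e. 5.5 m.u.

5.5 m.u.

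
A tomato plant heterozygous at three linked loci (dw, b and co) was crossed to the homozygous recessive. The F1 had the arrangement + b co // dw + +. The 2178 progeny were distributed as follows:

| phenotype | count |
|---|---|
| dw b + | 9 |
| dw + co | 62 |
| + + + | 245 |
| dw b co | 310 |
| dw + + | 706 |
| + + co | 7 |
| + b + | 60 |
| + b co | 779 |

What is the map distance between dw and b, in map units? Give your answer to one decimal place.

The two rarest classes, + + co and dw b +, are the double crossovers. Comparing them with the parentals, only the b allele has switched, so b is the middle locus and the order is dw – b – co.
Crossovers in the dw–b interval produce the single-crossover classes dw b co and + + + (310 + 245 = 555) plus the double crossovers (16).
RF(dw–b) = (555 + 16) / 2178 = 571/2178 = 0.2622 → 26.2 map units.

26.2 map units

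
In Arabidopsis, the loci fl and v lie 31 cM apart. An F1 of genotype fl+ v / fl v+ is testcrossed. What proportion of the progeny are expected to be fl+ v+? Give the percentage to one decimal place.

A map distance of 31 cM corresponds to a recombination frequency of 0.310.
The F1 is fl+ v / fl v+, so fl+ v+ is a recombinant gamete class with expected frequency r/2 = 0.310/2 = 0.1550.
That is 0.1550 = 15.5% of the progeny.

15.5%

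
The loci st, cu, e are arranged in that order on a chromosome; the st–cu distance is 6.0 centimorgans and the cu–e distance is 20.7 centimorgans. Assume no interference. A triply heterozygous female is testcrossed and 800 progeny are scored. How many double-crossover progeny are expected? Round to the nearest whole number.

10

Map distances give recombination frequencies of 0.060 and 0.207 for the two intervals.
With no interference, expected double-crossover frequency = 0.060 × 0.207 = 0.01242.
Expected number = 0.01242 × 800 = 9.94 ≈ 10.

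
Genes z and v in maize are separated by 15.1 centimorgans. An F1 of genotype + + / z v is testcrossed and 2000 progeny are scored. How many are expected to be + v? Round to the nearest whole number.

A map distance of 15.1 centimorgans corresponds to a recombination frequency of 0.151.
The F1 is + + / z v, so + v is a recombinant gamete class with expected frequency r/2 = 0.151/2 = 0.0755.
Expected number = 0.0755 × 2000 = 151.00 ≈ 151.

151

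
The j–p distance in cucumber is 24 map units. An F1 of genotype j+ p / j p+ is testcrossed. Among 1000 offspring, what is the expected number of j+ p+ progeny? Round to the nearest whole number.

120

A map distance of 24 map units corresponds to a recombination frequency of 0.240.
The F1 is j+ p / j p+, so j+ p+ is a recombinant gamete class with expected frequency r/2 = 0.240/2 = 0.1200.
Expected number = 0.1200 × 1000 = 120.00 ≈ 120.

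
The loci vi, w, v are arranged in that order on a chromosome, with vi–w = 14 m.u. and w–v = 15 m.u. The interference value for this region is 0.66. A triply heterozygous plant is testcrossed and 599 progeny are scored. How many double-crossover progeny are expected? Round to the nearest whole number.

Map distances give recombination frequencies of 0.140 and 0.150 for the two intervals.
With interference 0.66 (so coincidence = 0.34), expected double-crossover frequency = 0.140 × 0.150 × 0.34 = 0.00714.
Expected number = 0.00714 × 599 = 4.28 ≈ 4.

4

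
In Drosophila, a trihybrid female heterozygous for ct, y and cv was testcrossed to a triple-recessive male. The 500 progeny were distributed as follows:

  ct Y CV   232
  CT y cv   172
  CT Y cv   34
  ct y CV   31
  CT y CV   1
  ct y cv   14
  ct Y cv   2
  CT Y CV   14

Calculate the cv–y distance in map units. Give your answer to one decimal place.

The two most frequent reciprocal classes, CT y cv and ct Y CV, are the parental types, so the F1 was CT y cv / ct Y CV.
The two rarest classes, CT y CV and ct Y cv, are the double crossovers. Comparing them with the parentals, only the cv allele has switched, so cv is the middle locus and the order is y – cv – ct.
Crossovers in the y–cv interval produce the single-crossover classes CT Y cv and ct y CV (34 + 31 = 65) plus the double crossovers (3).
RF(y–cv) = (65 + 3) / 500 = 68/500 = 0.1360 → 13.6 map units.

13.6 map units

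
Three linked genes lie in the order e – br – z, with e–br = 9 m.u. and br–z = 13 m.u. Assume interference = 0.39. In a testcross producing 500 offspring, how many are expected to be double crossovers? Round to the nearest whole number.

4

Map distances give recombination frequencies of 0.090 and 0.130 for the two intervals.
With interference 0.39 (so coincidence = 0.61), expected double-crossover frequency = 0.090 × 0.130 × 0.61 = 0.00714.
Expected number = 0.00714 × 500 = 3.57 ≈ 4.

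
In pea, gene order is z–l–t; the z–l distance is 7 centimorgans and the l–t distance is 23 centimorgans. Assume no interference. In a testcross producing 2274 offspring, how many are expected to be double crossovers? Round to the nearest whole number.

Map distances give recombination frequencies of 0.070 and 0.230 for the two intervals.
With no interference, expected double-crossover frequency = 0.070 × 0.230 = 0.01610.
Expected number = 0.01610 × 2274 = 36.61 ≈ 37.

37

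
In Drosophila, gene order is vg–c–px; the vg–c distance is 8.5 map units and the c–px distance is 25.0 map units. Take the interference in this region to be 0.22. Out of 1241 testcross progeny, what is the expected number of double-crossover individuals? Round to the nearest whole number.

Map distances give recombination frequencies of 0.085 and 0.250 for the two intervals.
With interference 0.22 (so coincidence = 0.78), expected double-crossover frequency = 0.085 × 0.250 × 0.78 = 0.01658.
Expected number = 0.01658 × 1241 = 20.57 ≈ 21.

21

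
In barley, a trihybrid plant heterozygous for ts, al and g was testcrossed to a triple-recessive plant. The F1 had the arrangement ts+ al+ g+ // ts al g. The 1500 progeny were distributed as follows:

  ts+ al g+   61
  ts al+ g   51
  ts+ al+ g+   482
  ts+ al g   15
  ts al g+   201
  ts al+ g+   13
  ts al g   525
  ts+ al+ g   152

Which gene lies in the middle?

ts

The two rarest classes, ts al+ g+ and ts+ al g, are the double crossovers. Comparing them with the parentals, only the ts allele has switched, so ts is the middle locus and the order is al – ts – g.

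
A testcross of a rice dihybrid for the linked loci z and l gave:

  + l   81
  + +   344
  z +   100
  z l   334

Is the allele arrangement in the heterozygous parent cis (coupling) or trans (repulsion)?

cis

The two most frequent classes are + + (344) and z l (334); these are the parental (non-recombinant) types.
So the F1 carried + + on one chromosome and z l on the other — the recessive alleles are on the same chromosome (cis / coupling).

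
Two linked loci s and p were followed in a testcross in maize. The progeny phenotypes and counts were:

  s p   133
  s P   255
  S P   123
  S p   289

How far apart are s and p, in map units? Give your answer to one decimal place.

The two most frequent classes, S p (289) and s P (255), are the parental types, so the F1 was S p / s P.
The recombinant classes are S P and s p: 123 + 133 = 256.
Recombination frequency = 256/800 = 0.3200 ≈ 32.0%, i.e. 32.0 map units.

32.0 map units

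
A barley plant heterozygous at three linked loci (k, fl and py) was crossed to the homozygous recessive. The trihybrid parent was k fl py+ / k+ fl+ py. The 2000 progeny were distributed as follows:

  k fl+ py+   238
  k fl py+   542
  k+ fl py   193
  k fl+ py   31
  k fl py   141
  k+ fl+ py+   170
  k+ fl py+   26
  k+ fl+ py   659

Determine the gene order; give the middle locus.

The two rarest classes, k+ fl py+ and k fl+ py, are the double crossovers. Comparing them with the parentals, only the k allele has switched, so k is the middle locus and the order is fl – k – py.

k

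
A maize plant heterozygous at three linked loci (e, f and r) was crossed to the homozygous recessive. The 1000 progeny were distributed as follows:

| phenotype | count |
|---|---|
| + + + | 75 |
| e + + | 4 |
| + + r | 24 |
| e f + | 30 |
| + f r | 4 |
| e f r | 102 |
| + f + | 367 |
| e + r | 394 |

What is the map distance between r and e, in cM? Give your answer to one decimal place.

6.2 cM

The two most frequent reciprocal classes, e + r and + f +, are the parental types, so the F1 was e + r / + f +.
The two rarest classes, e + + and + f r, are the double crossovers. Comparing them with the parentals, only the r allele has switched, so r is the middle locus and the order is f – r – e.
Crossovers in the r–e interval produce the single-crossover classes + + r and e f + (24 + 30 = 54) plus the double crossovers (8).
RF(r–e) = (54 + 8) / 1000 = 62/1000 = 0.0620 → 6.2 cM.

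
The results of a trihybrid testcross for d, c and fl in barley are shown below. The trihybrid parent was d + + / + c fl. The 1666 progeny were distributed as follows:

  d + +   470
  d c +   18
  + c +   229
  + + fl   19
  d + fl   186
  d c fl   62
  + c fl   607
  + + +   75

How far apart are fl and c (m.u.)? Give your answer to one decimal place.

27.1 m.u.

The two rarest classes, d c + and + + fl, are the double crossovers. Comparing them with the parentals, only the c allele has switched, so c is the middle locus and the order is d – c – fl.
Crossovers in the c–fl interval produce the single-crossover classes d + fl and + c + (186 + 229 = 415) plus the double crossovers (37).
RF(c–fl) = (415 + 37) / 1666 = 452/1666 = 0.2713 → 27.1 m.u.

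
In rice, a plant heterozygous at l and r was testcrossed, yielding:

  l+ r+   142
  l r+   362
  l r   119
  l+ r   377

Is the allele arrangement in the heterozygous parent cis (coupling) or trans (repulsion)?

trans

The two most frequent classes are l+ r (377) and l r+ (362); these are the parental (non-recombinant) types.
So the F1 carried l+ r on one chromosome and l r+ on the other — the recessive alleles are on opposite chromosomes (trans / repulsion).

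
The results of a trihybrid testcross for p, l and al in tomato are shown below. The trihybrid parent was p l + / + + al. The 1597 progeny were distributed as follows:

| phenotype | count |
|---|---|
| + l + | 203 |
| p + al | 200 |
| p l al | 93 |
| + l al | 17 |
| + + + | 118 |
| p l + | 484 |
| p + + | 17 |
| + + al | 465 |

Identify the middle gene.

The two rarest classes, p + + and + l al, are the double crossovers. Comparing them with the parentals, only the l allele has switched, so l is the middle locus and the order is al – l – p.

l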